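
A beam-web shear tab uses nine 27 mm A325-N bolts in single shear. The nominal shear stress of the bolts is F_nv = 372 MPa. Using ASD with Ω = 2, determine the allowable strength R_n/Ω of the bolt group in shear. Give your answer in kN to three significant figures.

958 kN

A_b = π × 27² / 4 = 572.6 mm².
R_n = F_nv · A_b · n · n_s = 372 × 572.6 × 9 × 1 / 1000 = 1917 kN.
Allowable strength R_n/Ω = 1917 / 2 = 958 kN.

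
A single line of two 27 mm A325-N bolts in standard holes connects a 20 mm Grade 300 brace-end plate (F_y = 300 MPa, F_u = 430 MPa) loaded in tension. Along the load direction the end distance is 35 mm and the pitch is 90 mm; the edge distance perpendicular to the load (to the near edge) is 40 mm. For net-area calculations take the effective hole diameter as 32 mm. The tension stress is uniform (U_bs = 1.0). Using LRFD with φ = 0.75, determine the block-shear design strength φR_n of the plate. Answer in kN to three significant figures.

Shear plane L_v = 35 + 1·90 = 125 mm; A_gv = 125 × 20 = 2500 mm².
A_nv = (125 − 1.5·32) × 20 = 1540 mm².
A_nt = (40 − 0.5·32) × 20 = 480 mm².
0.6 F_u A_nv = 397.3 kN; 0.6 F_y A_gv = 450 kN → shear rupture governs the shear term.
R_n = 397.3 + 1.0 × 430 × 480 / 1000 = 603.7 kN.
Design strength φR_n = 0.75 × 603.7 = 453 kN.

453 kN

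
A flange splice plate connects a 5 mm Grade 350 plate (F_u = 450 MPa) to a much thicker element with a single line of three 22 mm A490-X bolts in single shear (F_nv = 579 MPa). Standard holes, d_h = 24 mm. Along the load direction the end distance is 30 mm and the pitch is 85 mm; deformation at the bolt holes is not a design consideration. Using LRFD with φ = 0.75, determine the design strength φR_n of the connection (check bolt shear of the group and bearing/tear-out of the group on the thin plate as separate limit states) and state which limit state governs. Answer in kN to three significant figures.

268 kN (bearing governs)

Bolt shear: A_b = π·22²/4 = 380.1 mm²; R_n = 579 × 380.1 × 3 × 1 / 1000 = 660.3 kN → 0.75 × 660.3 = 495 kN.
Bearing (1.5 l_c t F_u ≤ 3.0 d t F_u): upper limit = 3.0·22·5·450 / 1000 = 148.5 kN.
  Edge l_c = 30 − 24/2 = 18 → r_n = 60.75 kN; interior l_c = 85 − 24 = 61 → r_n = 148.5 kN.
  R_n,bearing = 1·60.75 + 2·148.5 = 357.8 kN → 0.75 × 357.8 = 268 kN.
Bearing governs: 268 kN.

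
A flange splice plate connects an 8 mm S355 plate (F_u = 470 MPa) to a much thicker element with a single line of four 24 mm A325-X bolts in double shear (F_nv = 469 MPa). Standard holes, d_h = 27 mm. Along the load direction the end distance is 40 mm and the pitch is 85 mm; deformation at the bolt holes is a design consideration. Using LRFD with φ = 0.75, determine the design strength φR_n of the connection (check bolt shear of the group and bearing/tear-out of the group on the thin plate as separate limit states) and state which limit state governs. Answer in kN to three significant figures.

Bolt shear: A_b = π·24²/4 = 452.4 mm²; R_n = 469 × 452.4 × 4 × 2 / 1000 = 1697 kN → 0.75 × 1697 = 1270 kN.
Bearing (1.2 l_c t F_u ≤ 2.4 d t F_u): upper limit = 2.4·24·8·470 / 1000 = 216.6 kN.
  Edge l_c = 40 − 27/2 = 26.5 → r_n = 119.6 kN; interior l_c = 85 − 27 = 58 → r_n = 216.6 kN.
  R_n,bearing = 1·119.6 + 3·216.6 = 769.3 kN → 0.75 × 769.3 = 577 kN.
Bearing governs: 577 kN.

577 kN (bearing governs)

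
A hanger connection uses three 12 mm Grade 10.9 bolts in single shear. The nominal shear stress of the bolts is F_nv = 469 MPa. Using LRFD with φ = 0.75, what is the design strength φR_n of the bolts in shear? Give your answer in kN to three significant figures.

A_b = π × 12² / 4 = 113.1 mm².
R_n = F_nv · A_b · n · n_s = 469 × 113.1 × 3 × 1 / 1000 = 159.1 kN.
Design strength φR_n = 0.75 × 159.1 = 119 kN.

119 kN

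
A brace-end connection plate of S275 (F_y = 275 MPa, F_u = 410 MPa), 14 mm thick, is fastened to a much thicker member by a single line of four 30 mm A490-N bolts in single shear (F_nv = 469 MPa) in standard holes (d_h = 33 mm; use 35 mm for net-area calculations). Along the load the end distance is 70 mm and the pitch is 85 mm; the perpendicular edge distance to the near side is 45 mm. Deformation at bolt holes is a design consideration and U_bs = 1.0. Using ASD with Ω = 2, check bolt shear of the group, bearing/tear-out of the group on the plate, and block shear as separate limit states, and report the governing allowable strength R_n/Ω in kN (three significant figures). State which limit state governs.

428 kN (block shear governs)

Bolt shear: A_b = π·30²/4 = 706.9 mm²; R_n = 469 × 706.9 × 4 × 1 / 1000 = 1326 kN → 1326 / 2 = 663 kN.
Bearing: edge l_c = 53.5, r_n = 368.5 kN; interior l_c = 52, r_n = 358.2 kN; R_n = 368.5 + 3·358.2 = 1443 kN → 722 kN.
Block shear: A_gv = 4550, A_nv = 2835, A_nt = 385 mm²; R_n = min(0.6F_uA_nv, 0.6F_yA_gv) + U_bs·F_u·A_nt = 855.3 kN → 428 kN.
Block shear governs: 428 kN.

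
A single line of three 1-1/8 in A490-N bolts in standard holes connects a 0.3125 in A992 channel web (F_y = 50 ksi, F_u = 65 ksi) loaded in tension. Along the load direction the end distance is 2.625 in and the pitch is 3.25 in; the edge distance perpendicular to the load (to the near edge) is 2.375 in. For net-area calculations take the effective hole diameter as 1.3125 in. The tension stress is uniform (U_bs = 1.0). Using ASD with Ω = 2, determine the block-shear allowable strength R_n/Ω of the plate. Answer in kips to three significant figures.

53.1 kips

Shear plane L_v = 2.625 + 2·3.25 = 9.125 in; A_gv = 9.125 × 0.3125 = 2.852 in².
A_nv = (9.125 − 2.5·1.3125) × 0.3125 = 1.826 in².
A_nt = (2.375 − 0.5·1.3125) × 0.3125 = 0.5371 in².
0.6 F_u A_nv = 71.22 kips; 0.6 F_y A_gv = 85.55 kips → shear rupture governs the shear term.
R_n = 71.22 + 1.0 × 65 × 0.5371 = 106.1 kips.
Allowable strength R_n/Ω = 106.1 / 2 = 53.1 kips.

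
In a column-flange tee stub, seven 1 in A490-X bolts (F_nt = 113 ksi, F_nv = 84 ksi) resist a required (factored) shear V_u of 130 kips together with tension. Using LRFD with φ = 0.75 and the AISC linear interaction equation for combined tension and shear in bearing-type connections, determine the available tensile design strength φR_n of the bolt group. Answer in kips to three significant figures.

431 kips

A_b = π·1²/4 = 0.7854 in²; f_rv = 130 / (7 × 0.7854) = 23.65 ksi.
F'_nt = 1.3 F_nt − (F_nt / φF_nv) f_rv = 1.3·113 − (113/(0.75·84))·23.65 = 104.5 ksi, capped at F_nt → F'_nt = 104.5 ksi.
R_n = F'_nt · A_b · n = 104.5 × 0.7854 × 7 = 574.5 kips.
Design strength φR_n = 0.75 × 574.5 = 431 kips.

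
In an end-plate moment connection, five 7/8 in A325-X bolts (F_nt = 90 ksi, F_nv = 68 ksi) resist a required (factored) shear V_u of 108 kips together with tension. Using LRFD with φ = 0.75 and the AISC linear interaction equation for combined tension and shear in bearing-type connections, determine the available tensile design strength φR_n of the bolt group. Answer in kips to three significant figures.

A_b = π·0.875²/4 = 0.6013 in²; f_rv = 108 / (5 × 0.6013) = 35.92 ksi.
F'_nt = 1.3 F_nt − (F_nt / φF_nv) f_rv = 1.3·90 − (90/(0.75·68))·35.92 = 53.61 ksi, capped at F_nt → F'_nt = 53.61 ksi.
R_n = F'_nt · A_b · n = 53.61 × 0.6013 × 5 = 161.2 kips.
Design strength φR_n = 0.75 × 161.2 = 121 kips.

121 kips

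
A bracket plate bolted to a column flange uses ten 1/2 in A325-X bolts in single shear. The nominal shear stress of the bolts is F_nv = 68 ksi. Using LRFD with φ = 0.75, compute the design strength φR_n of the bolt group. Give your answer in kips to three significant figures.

A_b = π × 0.5² / 4 = 0.1963 in².
R_n = F_nv · A_b · n · n_s = 68 × 0.1963 × 10 × 1 = 133.5 kips.
Design strength φR_n = 0.75 × 133.5 = 100 kips.

100 kips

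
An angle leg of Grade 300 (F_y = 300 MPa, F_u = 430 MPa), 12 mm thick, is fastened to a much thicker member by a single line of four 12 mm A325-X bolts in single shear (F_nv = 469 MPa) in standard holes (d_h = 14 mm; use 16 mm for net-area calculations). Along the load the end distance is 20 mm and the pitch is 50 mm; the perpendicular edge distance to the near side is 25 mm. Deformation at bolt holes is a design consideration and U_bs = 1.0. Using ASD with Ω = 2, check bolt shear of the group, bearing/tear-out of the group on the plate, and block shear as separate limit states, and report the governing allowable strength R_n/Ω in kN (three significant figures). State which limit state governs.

106 kN (bolt shear governs)

Bolt shear: A_b = π·12²/4 = 113.1 mm²; R_n = 469 × 113.1 × 4 × 1 / 1000 = 212.2 kN → 212.2 / 2 = 106 kN.
Bearing: edge l_c = 13, r_n = 80.5 kN; interior l_c = 36, r_n = 148.6 kN; R_n = 80.5 + 3·148.6 = 526.3 kN → 263 kN.
Block shear: A_gv = 2040, A_nv = 1368, A_nt = 204 mm²; R_n = min(0.6F_uA_nv, 0.6F_yA_gv) + U_bs·F_u·A_nt = 440.7 kN → 220 kN.
Bolt shear governs: 106 kN.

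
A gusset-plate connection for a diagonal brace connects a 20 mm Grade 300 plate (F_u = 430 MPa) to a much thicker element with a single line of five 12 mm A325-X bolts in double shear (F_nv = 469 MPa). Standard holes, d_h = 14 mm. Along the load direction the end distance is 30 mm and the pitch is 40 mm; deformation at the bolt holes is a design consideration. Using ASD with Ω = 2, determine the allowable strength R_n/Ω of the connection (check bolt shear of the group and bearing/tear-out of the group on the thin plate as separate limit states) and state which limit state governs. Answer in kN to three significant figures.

Bolt shear: A_b = π·12²/4 = 113.1 mm²; R_n = 469 × 113.1 × 5 × 2 / 1000 = 530.4 kN → 530.4 / 2 = 265 kN.
Bearing (1.2 l_c t F_u ≤ 2.4 d t F_u): upper limit = 2.4·12·20·430 / 1000 = 247.7 kN.
  Edge l_c = 30 − 14/2 = 23 → r_n = 237.4 kN; interior l_c = 40 − 14 = 26 → r_n = 247.7 kN.
  R_n,bearing = 1·237.4 + 4·247.7 = 1228 kN → 1228 / 2 = 614 kN.
Bolt shear governs: 265 kN.

265 kN (bolt shear governs)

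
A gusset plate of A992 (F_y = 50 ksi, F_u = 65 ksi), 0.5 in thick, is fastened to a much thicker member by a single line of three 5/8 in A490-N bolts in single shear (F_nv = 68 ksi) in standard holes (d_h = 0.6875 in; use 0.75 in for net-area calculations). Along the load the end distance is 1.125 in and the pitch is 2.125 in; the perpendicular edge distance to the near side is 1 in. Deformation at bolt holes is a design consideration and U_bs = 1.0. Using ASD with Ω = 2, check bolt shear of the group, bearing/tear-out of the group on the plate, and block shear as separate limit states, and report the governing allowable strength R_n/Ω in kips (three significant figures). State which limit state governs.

31.3 kips (bolt shear governs)

Bolt shear: A_b = π·0.625²/4 = 0.3068 in²; R_n = 68 × 0.3068 × 3 × 1 = 62.59 kips → 62.59 / 2 = 31.3 kips.
Bearing: edge l_c = 0.7812, r_n = 30.47 kips; interior l_c = 1.438, r_n = 48.75 kips; R_n = 30.47 + 2·48.75 = 128 kips → 64 kips.
Block shear: A_gv = 2.688, A_nv = 1.75, A_nt = 0.3125 in²; R_n = min(0.6F_uA_nv, 0.6F_yA_gv) + U_bs·F_u·A_nt = 88.56 kips → 44.3 kips.
Bolt shear governs: 31.3 kips.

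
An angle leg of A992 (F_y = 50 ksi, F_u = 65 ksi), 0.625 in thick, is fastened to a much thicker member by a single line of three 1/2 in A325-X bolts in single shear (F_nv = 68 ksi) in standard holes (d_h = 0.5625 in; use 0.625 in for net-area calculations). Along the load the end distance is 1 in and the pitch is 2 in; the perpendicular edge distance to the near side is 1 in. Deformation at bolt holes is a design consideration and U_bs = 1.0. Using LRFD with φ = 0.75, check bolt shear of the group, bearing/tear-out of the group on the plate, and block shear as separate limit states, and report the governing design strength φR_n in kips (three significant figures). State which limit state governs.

30 kips (bolt shear governs)

Bolt shear: A_b = π·0.5²/4 = 0.1963 in²; R_n = 68 × 0.1963 × 3 × 1 = 40.06 kips → 0.75 × 40.06 = 30 kips.
Bearing: edge l_c = 0.7188, r_n = 35.04 kips; interior l_c = 1.438, r_n = 48.75 kips; R_n = 35.04 + 2·48.75 = 132.5 kips → 99.4 kips.
Block shear: A_gv = 3.125, A_nv = 2.148, A_nt = 0.4297 in²; R_n = min(0.6F_uA_nv, 0.6F_yA_gv) + U_bs·F_u·A_nt = 111.7 kips → 83.8 kips.
Bolt shear governs: 30 kips.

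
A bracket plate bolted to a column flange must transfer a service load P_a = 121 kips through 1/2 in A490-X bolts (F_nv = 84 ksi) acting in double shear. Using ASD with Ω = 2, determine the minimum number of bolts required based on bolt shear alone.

A_b = π·0.5²/4 = 0.1963 in².
Per-bolt allowable strength R_n/Ω = 84 × 0.1963 × 2 / 2 = 16.49 kips.
n ≥ 121 / 16.49 = 7.336 → use 8 bolts.

8 bolts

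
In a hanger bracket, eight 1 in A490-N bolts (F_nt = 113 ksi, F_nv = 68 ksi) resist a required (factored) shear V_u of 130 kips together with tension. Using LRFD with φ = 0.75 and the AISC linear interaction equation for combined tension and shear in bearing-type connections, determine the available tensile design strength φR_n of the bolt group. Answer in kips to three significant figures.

A_b = π·1²/4 = 0.7854 in²; f_rv = 130 / (8 × 0.7854) = 20.69 ksi.
F'_nt = 1.3 F_nt − (F_nt / φF_nv) f_rv = 1.3·113 − (113/(0.75·68))·20.69 = 101.1 ksi, capped at F_nt → F'_nt = 101.1 ksi.
R_n = F'_nt · A_b · n = 101.1 × 0.7854 × 8 = 635 kips.
Design strength φR_n = 0.75 × 635 = 476 kips.

476 kips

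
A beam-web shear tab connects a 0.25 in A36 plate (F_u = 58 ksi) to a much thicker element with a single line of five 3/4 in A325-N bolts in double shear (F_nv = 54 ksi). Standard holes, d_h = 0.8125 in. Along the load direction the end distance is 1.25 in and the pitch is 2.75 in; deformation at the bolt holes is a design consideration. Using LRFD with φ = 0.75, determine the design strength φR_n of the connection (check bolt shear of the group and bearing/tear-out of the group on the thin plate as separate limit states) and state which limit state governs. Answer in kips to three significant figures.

89.3 kips (bearing governs)

Bolt shear: A_b = π·0.75²/4 = 0.4418 in²; R_n = 54 × 0.4418 × 5 × 2 = 238.6 kips → 0.75 × 238.6 = 179 kips.
Bearing (1.2 l_c t F_u ≤ 2.4 d t F_u): upper limit = 2.4·0.75·0.25·58 = 26.1 kips.
  Edge l_c = 1.25 − 0.8125/2 = 0.8438 → r_n = 14.68 kips; interior l_c = 2.75 − 0.8125 = 1.938 → r_n = 26.1 kips.
  R_n,bearing = 1·14.68 + 4·26.1 = 119.1 kips → 0.75 × 119.1 = 89.3 kips.
Bearing governs: 89.3 kips.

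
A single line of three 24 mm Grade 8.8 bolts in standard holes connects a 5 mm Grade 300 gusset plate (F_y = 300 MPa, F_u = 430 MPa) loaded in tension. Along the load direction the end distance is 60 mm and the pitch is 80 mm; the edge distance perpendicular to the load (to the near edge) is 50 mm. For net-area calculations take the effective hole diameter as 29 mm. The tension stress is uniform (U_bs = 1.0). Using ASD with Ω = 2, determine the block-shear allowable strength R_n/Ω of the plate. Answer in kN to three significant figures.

Shear plane L_v = 60 + 2·80 = 220 mm; A_gv = 220 × 5 = 1100 mm².
A_nv = (220 − 2.5·29) × 5 = 737.5 mm².
A_nt = (50 − 0.5·29) × 5 = 177.5 mm².
0.6 F_u A_nv = 190.3 kN; 0.6 F_y A_gv = 198 kN → shear rupture governs the shear term.
R_n = 190.3 + 1.0 × 430 × 177.5 / 1000 = 266.6 kN.
Allowable strength R_n/Ω = 266.6 / 2 = 133 kN.

133 kN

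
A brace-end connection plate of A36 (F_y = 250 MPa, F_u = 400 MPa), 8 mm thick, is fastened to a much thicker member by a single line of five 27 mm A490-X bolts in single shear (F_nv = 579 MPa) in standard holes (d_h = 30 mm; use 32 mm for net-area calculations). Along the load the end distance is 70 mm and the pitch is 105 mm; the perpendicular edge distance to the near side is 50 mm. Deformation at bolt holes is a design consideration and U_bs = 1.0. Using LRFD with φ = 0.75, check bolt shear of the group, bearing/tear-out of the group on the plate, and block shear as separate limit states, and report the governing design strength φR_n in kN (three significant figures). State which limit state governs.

Bolt shear: A_b = π·27²/4 = 572.6 mm²; R_n = 579 × 572.6 × 5 × 1 / 1000 = 1658 kN → 0.75 × 1658 = 1240 kN.
Bearing: edge l_c = 55, r_n = 207.4 kN; interior l_c = 75, r_n = 207.4 kN; R_n = 207.4 + 4·207.4 = 1037 kN → 778 kN.
Block shear: A_gv = 3920, A_nv = 2768, A_nt = 272 mm²; R_n = min(0.6F_uA_nv, 0.6F_yA_gv) + U_bs·F_u·A_nt = 696.8 kN → 523 kN.
Block shear governs: 523 kN.

523 kN (block shear governs)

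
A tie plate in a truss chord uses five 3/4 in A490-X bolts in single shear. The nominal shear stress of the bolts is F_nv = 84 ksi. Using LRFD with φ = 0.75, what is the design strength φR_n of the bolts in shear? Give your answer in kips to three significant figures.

139 kips

A_b = π × 0.75² / 4 = 0.4418 in².
R_n = F_nv · A_b · n · n_s = 84 × 0.4418 × 5 × 1 = 185.6 kips.
Design strength φR_n = 0.75 × 185.6 = 139 kips.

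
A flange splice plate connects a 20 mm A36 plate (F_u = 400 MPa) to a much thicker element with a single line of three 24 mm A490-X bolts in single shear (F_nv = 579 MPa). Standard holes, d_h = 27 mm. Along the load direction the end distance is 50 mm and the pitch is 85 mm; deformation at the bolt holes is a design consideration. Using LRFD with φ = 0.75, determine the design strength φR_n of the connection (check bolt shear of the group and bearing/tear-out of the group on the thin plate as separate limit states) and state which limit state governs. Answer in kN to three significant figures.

589 kN (bolt shear governs)

Bolt shear: A_b = π·24²/4 = 452.4 mm²; R_n = 579 × 452.4 × 3 × 1 / 1000 = 785.8 kN → 0.75 × 785.8 = 589 kN.
Bearing (1.2 l_c t F_u ≤ 2.4 d t F_u): upper limit = 2.4·24·20·400 / 1000 = 460.8 kN.
  Edge l_c = 50 − 27/2 = 36.5 → r_n = 350.4 kN; interior l_c = 85 − 27 = 58 → r_n = 460.8 kN.
  R_n,bearing = 1·350.4 + 2·460.8 = 1272 kN → 0.75 × 1272 = 954 kN.
Bolt shear governs: 589 kN.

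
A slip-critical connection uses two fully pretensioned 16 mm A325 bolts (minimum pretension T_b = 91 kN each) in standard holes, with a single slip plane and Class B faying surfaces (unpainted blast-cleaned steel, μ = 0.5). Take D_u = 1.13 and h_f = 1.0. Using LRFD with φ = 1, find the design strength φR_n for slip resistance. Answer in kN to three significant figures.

R_n = μ · D_u · h_f · T_b · n_s · n_b = 0.5 × 1.13 × 1.0 × 91 × 1 × 2 = 102.8 kN.
Design strength φR_n = 1 × 102.8 = 103 kN.

103 kN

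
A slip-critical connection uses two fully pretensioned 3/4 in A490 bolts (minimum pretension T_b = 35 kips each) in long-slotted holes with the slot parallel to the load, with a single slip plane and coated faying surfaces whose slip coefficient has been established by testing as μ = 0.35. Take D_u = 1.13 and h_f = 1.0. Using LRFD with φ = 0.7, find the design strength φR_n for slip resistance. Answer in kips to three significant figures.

19.4 kips

R_n = μ · D_u · h_f · T_b · n_s · n_b = 0.35 × 1.13 × 1.0 × 35 × 1 × 2 = 27.68 kips.
Design strength φR_n = 0.7 × 27.68 = 19.4 kips.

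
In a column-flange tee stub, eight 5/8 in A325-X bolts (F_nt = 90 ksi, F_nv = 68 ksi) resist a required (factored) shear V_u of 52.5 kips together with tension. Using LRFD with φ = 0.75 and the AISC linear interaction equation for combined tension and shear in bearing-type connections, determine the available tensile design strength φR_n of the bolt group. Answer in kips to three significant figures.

A_b = π·0.625²/4 = 0.3068 in²; f_rv = 52.5 / (8 × 0.3068) = 21.39 ksi.
F'_nt = 1.3 F_nt − (F_nt / φF_nv) f_rv = 1.3·90 − (90/(0.75·68))·21.39 = 79.25 ksi, capped at F_nt → F'_nt = 79.25 ksi.
R_n = F'_nt · A_b · n = 79.25 × 0.3068 × 8 = 194.5 kips.
Design strength φR_n = 0.75 × 194.5 = 146 kips.

146 kips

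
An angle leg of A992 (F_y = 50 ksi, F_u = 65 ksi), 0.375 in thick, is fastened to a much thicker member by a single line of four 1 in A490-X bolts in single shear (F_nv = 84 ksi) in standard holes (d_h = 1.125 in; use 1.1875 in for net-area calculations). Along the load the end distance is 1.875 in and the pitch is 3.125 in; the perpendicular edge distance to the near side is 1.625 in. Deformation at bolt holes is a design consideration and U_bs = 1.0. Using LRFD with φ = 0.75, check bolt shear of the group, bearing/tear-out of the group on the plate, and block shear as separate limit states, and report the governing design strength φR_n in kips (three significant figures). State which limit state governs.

96.7 kips (block shear governs)

Bolt shear: A_b = π·1²/4 = 0.7854 in²; R_n = 84 × 0.7854 × 4 × 1 = 263.9 kips → 0.75 × 263.9 = 198 kips.
Bearing: edge l_c = 1.312, r_n = 38.39 kips; interior l_c = 2, r_n = 58.5 kips; R_n = 38.39 + 3·58.5 = 213.9 kips → 160 kips.
Block shear: A_gv = 4.219, A_nv = 2.66, A_nt = 0.3867 in²; R_n = min(0.6F_uA_nv, 0.6F_yA_gv) + U_bs·F_u·A_nt = 128.9 kips → 96.7 kips.
Block shear governs: 96.7 kips.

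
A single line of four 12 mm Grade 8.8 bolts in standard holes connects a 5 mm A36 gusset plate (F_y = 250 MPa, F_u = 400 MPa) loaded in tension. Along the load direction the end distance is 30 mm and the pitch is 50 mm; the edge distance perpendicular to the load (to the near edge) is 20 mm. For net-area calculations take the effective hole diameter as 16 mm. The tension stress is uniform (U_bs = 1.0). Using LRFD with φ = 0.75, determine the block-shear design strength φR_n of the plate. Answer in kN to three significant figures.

119 kN

Shear plane L_v = 30 + 3·50 = 180 mm; A_gv = 180 × 5 = 900 mm².
A_nv = (180 − 3.5·16) × 5 = 620 mm².
A_nt = (20 − 0.5·16) × 5 = 60 mm².
0.6 F_u A_nv = 148.8 kN; 0.6 F_y A_gv = 135 kN → shear yielding governs the shear term.
R_n = 135 + 1.0 × 400 × 60 / 1000 = 159 kN.
Design strength φR_n = 0.75 × 159 = 119 kN.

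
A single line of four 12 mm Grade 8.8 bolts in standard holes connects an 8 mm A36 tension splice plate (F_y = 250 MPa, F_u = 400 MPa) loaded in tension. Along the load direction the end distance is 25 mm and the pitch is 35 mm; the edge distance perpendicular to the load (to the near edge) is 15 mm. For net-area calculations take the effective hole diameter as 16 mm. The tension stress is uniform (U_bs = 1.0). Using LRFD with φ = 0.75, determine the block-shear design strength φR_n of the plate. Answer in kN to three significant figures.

123 kN

Shear plane L_v = 25 + 3·35 = 130 mm; A_gv = 130 × 8 = 1040 mm².
A_nv = (130 − 3.5·16) × 8 = 592 mm².
A_nt = (15 − 0.5·16) × 8 = 56 mm².
0.6 F_u A_nv = 142.1 kN; 0.6 F_y A_gv = 156 kN → shear rupture governs the shear term.
R_n = 142.1 + 1.0 × 400 × 56 / 1000 = 164.5 kN.
Design strength φR_n = 0.75 × 164.5 = 123 kN.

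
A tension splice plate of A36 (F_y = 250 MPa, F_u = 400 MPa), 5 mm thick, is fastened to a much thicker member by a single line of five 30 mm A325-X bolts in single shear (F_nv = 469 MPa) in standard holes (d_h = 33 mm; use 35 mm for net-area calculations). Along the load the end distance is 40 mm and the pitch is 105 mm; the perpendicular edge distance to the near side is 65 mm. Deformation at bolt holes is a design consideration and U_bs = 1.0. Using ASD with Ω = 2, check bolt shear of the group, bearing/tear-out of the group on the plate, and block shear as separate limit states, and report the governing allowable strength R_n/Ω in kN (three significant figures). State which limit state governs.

Bolt shear: A_b = π·30²/4 = 706.9 mm²; R_n = 469 × 706.9 × 5 × 1 / 1000 = 1658 kN → 1658 / 2 = 829 kN.
Bearing: edge l_c = 23.5, r_n = 56.4 kN; interior l_c = 72, r_n = 144 kN; R_n = 56.4 + 4·144 = 632.4 kN → 316 kN.
Block shear: A_gv = 2300, A_nv = 1512, A_nt = 237.5 mm²; R_n = min(0.6F_uA_nv, 0.6F_yA_gv) + U_bs·F_u·A_nt = 440 kN → 220 kN.
Block shear governs: 220 kN.

220 kN (block shear governs)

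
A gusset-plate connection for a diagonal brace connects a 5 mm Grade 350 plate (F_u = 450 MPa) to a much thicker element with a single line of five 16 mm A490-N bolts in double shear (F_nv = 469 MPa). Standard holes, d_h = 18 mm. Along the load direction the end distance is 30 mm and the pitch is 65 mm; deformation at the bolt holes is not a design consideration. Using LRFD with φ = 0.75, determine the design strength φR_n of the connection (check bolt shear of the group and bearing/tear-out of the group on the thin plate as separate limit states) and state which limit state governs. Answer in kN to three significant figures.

Bolt shear: A_b = π·16²/4 = 201.1 mm²; R_n = 469 × 201.1 × 5 × 2 / 1000 = 943 kN → 0.75 × 943 = 707 kN.
Bearing (1.5 l_c t F_u ≤ 3.0 d t F_u): upper limit = 3.0·16·5·450 / 1000 = 108 kN.
  Edge l_c = 30 − 18/2 = 21 → r_n = 70.88 kN; interior l_c = 65 − 18 = 47 → r_n = 108 kN.
  R_n,bearing = 1·70.88 + 4·108 = 502.9 kN → 0.75 × 502.9 = 377 kN.
Bearing governs: 377 kN.

377 kN (bearing governs)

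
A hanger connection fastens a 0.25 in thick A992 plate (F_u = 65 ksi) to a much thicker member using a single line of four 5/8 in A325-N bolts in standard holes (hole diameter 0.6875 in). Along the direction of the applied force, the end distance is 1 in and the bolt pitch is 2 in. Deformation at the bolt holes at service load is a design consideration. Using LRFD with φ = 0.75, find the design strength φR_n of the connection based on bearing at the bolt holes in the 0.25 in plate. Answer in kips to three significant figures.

64.4 kips

Per bolt r_n = 1.2 l_c t F_u ≤ 2.4 d t F_u; upper limit = 2.4 × 0.625 × 0.25 × 65 = 24.38 kips.
Edge bolt: l_c = 1 − 0.6875/2 = 0.6562 in → 1.2 × 0.6562 × 0.25 × 65 = 12.8 → r_n = 12.8 kips.
Interior bolts: l_c = 2 − 0.6875 = 1.312 in → 1.2 × 1.312 × 0.25 × 65 = 25.59 → r_n = 24.38 kips.
R_n = 1 × 12.8 + 3 × 24.38 = 85.92 kips.
Design strength φR_n = 0.75 × 85.92 = 64.4 kips.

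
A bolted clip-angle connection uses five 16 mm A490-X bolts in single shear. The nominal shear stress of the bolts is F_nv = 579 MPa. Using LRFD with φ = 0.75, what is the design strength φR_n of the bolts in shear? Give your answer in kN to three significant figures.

437 kN

A_b = π × 16² / 4 = 201.1 mm².
R_n = F_nv · A_b · n · n_s = 579 × 201.1 × 5 × 1 / 1000 = 582.1 kN.
Design strength φR_n = 0.75 × 582.1 = 437 kN.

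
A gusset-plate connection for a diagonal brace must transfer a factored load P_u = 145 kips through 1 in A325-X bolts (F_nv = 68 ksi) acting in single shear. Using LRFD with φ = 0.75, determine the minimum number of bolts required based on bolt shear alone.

4 bolts

A_b = π·1²/4 = 0.7854 in².
Per-bolt design strength φR_n = 0.75 × 68 × 0.7854 × 1 = 40.06 kips.
n ≥ 145 / 40.06 = 3.62 → use 4 bolts.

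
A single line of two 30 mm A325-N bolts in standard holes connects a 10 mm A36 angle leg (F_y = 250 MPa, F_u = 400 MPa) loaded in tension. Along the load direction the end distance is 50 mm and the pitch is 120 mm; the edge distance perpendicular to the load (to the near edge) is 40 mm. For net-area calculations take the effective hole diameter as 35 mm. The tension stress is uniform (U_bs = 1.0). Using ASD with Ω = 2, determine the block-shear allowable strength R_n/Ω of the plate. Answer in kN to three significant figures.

172 kN

Shear plane L_v = 50 + 1·120 = 170 mm; A_gv = 170 × 10 = 1700 mm².
A_nv = (170 − 1.5·35) × 10 = 1175 mm².
A_nt = (40 − 0.5·35) × 10 = 225 mm².
0.6 F_u A_nv = 282 kN; 0.6 F_y A_gv = 255 kN → shear yielding governs the shear term.
R_n = 255 + 1.0 × 400 × 225 / 1000 = 345 kN.
Allowable strength R_n/Ω = 345 / 2 = 172 kN.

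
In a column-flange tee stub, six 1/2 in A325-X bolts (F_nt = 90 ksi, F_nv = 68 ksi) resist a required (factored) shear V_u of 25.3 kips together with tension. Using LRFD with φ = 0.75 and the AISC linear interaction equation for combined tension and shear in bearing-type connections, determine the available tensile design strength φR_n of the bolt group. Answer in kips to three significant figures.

69.9 kips

A_b = π·0.5²/4 = 0.1963 in²; f_rv = 25.3 / (6 × 0.1963) = 21.48 ksi.
F'_nt = 1.3 F_nt − (F_nt / φF_nv) f_rv = 1.3·90 − (90/(0.75·68))·21.48 = 79.1 ksi, capped at F_nt → F'_nt = 79.1 ksi.
R_n = F'_nt · A_b · n = 79.1 × 0.1963 × 6 = 93.19 kips.
Design strength φR_n = 0.75 × 93.19 = 69.9 kips.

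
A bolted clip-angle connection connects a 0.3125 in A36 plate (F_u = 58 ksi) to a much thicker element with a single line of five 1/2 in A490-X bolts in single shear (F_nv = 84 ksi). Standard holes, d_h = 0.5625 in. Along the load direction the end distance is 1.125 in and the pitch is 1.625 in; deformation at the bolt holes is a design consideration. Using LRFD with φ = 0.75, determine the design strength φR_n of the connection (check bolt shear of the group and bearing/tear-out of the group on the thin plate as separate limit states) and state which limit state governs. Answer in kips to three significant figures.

61.9 kips (bolt shear governs)

Bolt shear: A_b = π·0.5²/4 = 0.1963 in²; R_n = 84 × 0.1963 × 5 × 1 = 82.47 kips → 0.75 × 82.47 = 61.9 kips.
Bearing (1.2 l_c t F_u ≤ 2.4 d t F_u): upper limit = 2.4·0.5·0.3125·58 = 21.75 kips.
  Edge l_c = 1.125 − 0.5625/2 = 0.8438 → r_n = 18.35 kips; interior l_c = 1.625 − 0.5625 = 1.062 → r_n = 21.75 kips.
  R_n,bearing = 1·18.35 + 4·21.75 = 105.4 kips → 0.75 × 105.4 = 79 kips.
Bolt shear governs: 61.9 kips.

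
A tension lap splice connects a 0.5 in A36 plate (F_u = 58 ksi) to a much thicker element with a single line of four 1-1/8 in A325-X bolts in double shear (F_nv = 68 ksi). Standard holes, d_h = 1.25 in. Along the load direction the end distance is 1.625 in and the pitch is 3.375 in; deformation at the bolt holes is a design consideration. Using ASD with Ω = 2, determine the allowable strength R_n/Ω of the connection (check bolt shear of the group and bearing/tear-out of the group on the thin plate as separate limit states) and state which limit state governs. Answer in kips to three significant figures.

Bolt shear: A_b = π·1.125²/4 = 0.994 in²; R_n = 68 × 0.994 × 4 × 2 = 540.7 kips → 540.7 / 2 = 270 kips.
Bearing (1.2 l_c t F_u ≤ 2.4 d t F_u): upper limit = 2.4·1.125·0.5·58 = 78.3 kips.
  Edge l_c = 1.625 − 1.25/2 = 1 → r_n = 34.8 kips; interior l_c = 3.375 − 1.25 = 2.125 → r_n = 73.95 kips.
  R_n,bearing = 1·34.8 + 3·73.95 = 256.6 kips → 256.6 / 2 = 128 kips.
Bearing governs: 128 kips.

128 kips (bearing governs)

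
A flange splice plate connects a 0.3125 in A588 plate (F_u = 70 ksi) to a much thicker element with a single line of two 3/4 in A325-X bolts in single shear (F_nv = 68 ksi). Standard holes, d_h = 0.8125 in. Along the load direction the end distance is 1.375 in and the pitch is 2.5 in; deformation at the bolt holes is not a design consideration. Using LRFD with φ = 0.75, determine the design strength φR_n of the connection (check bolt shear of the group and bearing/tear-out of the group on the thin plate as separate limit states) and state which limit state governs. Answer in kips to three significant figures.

45.1 kips (bolt shear governs)

Bolt shear: A_b = π·0.75²/4 = 0.4418 in²; R_n = 68 × 0.4418 × 2 × 1 = 60.08 kips → 0.75 × 60.08 = 45.1 kips.
Bearing (1.5 l_c t F_u ≤ 3.0 d t F_u): upper limit = 3.0·0.75·0.3125·70 = 49.22 kips.
  Edge l_c = 1.375 − 0.8125/2 = 0.9688 → r_n = 31.79 kips; interior l_c = 2.5 − 0.8125 = 1.688 → r_n = 49.22 kips.
  R_n,bearing = 1·31.79 + 1·49.22 = 81.01 kips → 0.75 × 81.01 = 60.8 kips.
Bolt shear governs: 45.1 kips.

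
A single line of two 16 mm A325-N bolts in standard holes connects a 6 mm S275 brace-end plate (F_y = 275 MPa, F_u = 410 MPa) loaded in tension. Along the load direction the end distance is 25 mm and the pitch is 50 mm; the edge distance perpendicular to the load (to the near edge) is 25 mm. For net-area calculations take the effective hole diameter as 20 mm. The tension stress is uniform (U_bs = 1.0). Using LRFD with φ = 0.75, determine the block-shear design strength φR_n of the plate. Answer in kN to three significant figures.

77.5 kN

Shear plane L_v = 25 + 1·50 = 75 mm; A_gv = 75 × 6 = 450 mm².
A_nv = (75 − 1.5·20) × 6 = 270 mm².
A_nt = (25 − 0.5·20) × 6 = 90 mm².
0.6 F_u A_nv = 66.42 kN; 0.6 F_y A_gv = 74.25 kN → shear rupture governs the shear term.
R_n = 66.42 + 1.0 × 410 × 90 / 1000 = 103.3 kN.
Design strength φR_n = 0.75 × 103.3 = 77.5 kN.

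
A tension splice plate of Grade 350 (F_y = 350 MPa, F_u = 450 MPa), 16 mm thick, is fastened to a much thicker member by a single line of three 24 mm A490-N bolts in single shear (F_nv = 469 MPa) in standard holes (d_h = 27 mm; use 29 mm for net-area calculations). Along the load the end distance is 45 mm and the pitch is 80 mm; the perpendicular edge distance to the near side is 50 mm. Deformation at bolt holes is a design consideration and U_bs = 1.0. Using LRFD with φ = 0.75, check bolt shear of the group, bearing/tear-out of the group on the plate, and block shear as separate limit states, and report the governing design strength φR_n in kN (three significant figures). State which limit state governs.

Bolt shear: A_b = π·24²/4 = 452.4 mm²; R_n = 469 × 452.4 × 3 × 1 / 1000 = 636.5 kN → 0.75 × 636.5 = 477 kN.
Bearing: edge l_c = 31.5, r_n = 272.2 kN; interior l_c = 53, r_n = 414.7 kN; R_n = 272.2 + 2·414.7 = 1102 kN → 826 kN.
Block shear: A_gv = 3280, A_nv = 2120, A_nt = 568 mm²; R_n = min(0.6F_uA_nv, 0.6F_yA_gv) + U_bs·F_u·A_nt = 828 kN → 621 kN.
Bolt shear governs: 477 kN.

477 kN (bolt shear governs)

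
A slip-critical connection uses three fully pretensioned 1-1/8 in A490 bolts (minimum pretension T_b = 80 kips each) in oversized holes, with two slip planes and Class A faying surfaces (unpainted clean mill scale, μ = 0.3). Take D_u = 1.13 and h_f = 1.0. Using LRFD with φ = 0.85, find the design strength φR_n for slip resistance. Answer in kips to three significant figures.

R_n = μ · D_u · h_f · T_b · n_s · n_b = 0.3 × 1.13 × 1.0 × 80 × 2 × 3 = 162.7 kips.
Design strength φR_n = 0.85 × 162.7 = 138 kips.

138 kips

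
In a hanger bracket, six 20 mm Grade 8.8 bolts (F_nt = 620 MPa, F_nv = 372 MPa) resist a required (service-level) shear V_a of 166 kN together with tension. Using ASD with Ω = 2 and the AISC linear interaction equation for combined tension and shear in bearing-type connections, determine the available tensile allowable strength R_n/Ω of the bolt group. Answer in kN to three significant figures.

A_b = π·20²/4 = 314.2 mm²; f_rv = 166 × 1000 / (6 × 314.2) = 88.07 MPa.
F'_nt = 1.3 F_nt − (Ω F_nt / F_nv) f_rv = 1.3·620 − (2·620/372)·88.07 = 512.4 MPa, capped at F_nt → F'_nt = 512.4 MPa.
R_n = F'_nt · A_b · n = 512.4 × 314.2 × 6 / 1000 = 965.9 kN.
Allowable strength R_n/Ω = 965.9 / 2 = 483 kN.

483 kN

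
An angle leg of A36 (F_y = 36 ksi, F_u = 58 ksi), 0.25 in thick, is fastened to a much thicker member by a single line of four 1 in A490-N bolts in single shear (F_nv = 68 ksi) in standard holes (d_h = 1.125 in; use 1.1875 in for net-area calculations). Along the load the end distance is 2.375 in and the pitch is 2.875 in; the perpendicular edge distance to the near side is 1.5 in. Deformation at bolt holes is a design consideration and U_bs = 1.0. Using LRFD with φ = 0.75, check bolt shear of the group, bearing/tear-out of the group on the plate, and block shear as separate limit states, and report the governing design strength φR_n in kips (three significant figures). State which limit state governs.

54.4 kips (block shear governs)

Bolt shear: A_b = π·1²/4 = 0.7854 in²; R_n = 68 × 0.7854 × 4 × 1 = 213.6 kips → 0.75 × 213.6 = 160 kips.
Bearing: edge l_c = 1.812, r_n = 31.54 kips; interior l_c = 1.75, r_n = 30.45 kips; R_n = 31.54 + 3·30.45 = 122.9 kips → 92.2 kips.
Block shear: A_gv = 2.75, A_nv = 1.711, A_nt = 0.2266 in²; R_n = min(0.6F_uA_nv, 0.6F_yA_gv) + U_bs·F_u·A_nt = 72.54 kips → 54.4 kips.
Block shear governs: 54.4 kips.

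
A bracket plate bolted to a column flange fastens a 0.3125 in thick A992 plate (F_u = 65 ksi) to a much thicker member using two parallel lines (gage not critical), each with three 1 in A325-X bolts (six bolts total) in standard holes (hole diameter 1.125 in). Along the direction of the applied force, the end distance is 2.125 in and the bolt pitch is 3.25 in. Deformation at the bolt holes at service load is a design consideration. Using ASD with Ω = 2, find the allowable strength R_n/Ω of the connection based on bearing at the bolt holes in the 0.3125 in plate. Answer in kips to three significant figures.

136 kips

Per bolt r_n = 1.2 l_c t F_u ≤ 2.4 d t F_u; upper limit = 2.4 × 1 × 0.3125 × 65 = 48.75 kips.
Edge bolt: l_c = 2.125 − 1.125/2 = 1.562 in → 1.2 × 1.562 × 0.3125 × 65 = 38.09 → r_n = 38.09 kips.
Interior bolts: l_c = 3.25 − 1.125 = 2.125 in → 1.2 × 2.125 × 0.3125 × 65 = 51.8 → r_n = 48.75 kips.
R_n = 2 × 38.09 + 4 × 48.75 = 271.2 kips.
Allowable strength R_n/Ω = 271.2 / 2 = 136 kips.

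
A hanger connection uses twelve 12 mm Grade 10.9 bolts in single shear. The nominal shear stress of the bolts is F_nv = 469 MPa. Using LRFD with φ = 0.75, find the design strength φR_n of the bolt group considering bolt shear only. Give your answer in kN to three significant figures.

A_b = π × 12² / 4 = 113.1 mm².
R_n = F_nv · A_b · n · n_s = 469 × 113.1 × 12 × 1 / 1000 = 636.5 kN.
Design strength φR_n = 0.75 × 636.5 = 477 kN.

477 kN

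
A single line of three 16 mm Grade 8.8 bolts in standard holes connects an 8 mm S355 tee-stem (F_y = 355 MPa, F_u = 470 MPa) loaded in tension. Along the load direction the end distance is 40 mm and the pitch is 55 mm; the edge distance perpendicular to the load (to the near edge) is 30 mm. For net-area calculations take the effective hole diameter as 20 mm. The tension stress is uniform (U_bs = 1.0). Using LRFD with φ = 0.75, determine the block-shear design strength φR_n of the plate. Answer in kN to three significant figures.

Shear plane L_v = 40 + 2·55 = 150 mm; A_gv = 150 × 8 = 1200 mm².
A_nv = (150 − 2.5·20) × 8 = 800 mm².
A_nt = (30 − 0.5·20) × 8 = 160 mm².
0.6 F_u A_nv = 225.6 kN; 0.6 F_y A_gv = 255.6 kN → shear rupture governs the shear term.
R_n = 225.6 + 1.0 × 470 × 160 / 1000 = 300.8 kN.
Design strength φR_n = 0.75 × 300.8 = 226 kN.

226 kN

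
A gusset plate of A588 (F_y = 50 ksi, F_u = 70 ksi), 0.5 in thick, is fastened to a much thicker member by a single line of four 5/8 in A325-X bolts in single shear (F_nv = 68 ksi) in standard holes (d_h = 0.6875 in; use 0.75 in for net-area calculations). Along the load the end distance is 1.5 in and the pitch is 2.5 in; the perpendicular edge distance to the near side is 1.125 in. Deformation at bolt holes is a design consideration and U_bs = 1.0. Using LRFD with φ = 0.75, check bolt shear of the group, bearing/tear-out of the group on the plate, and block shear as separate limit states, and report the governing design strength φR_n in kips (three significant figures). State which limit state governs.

62.6 kips (bolt shear governs)

Bolt shear: A_b = π·0.625²/4 = 0.3068 in²; R_n = 68 × 0.3068 × 4 × 1 = 83.45 kips → 0.75 × 83.45 = 62.6 kips.
Bearing: edge l_c = 1.156, r_n = 48.56 kips; interior l_c = 1.812, r_n = 52.5 kips; R_n = 48.56 + 3·52.5 = 206.1 kips → 155 kips.
Block shear: A_gv = 4.5, A_nv = 3.188, A_nt = 0.375 in²; R_n = min(0.6F_uA_nv, 0.6F_yA_gv) + U_bs·F_u·A_nt = 160.1 kips → 120 kips.
Bolt shear governs: 62.6 kips.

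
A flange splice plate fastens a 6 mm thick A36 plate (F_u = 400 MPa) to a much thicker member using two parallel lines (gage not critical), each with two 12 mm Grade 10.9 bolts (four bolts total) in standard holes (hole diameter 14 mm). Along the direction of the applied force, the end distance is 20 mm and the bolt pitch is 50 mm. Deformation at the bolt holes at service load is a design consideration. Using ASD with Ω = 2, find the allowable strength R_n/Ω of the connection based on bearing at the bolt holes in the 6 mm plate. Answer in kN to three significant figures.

Per bolt r_n = 1.2 l_c t F_u ≤ 2.4 d t F_u; upper limit = 2.4 × 12 × 6 × 400 / 1000 = 69.12 kN.
Edge bolt: l_c = 20 − 14/2 = 13 mm → 1.2 × 13 × 6 × 400 / 1000 = 37.44 → r_n = 37.44 kN.
Interior bolts: l_c = 50 − 14 = 36 mm → 1.2 × 36 × 6 × 400 / 1000 = 103.7 → r_n = 69.12 kN.
R_n = 2 × 37.44 + 2 × 69.12 = 213.1 kN.
Allowable strength R_n/Ω = 213.1 / 2 = 107 kN.

107 kN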